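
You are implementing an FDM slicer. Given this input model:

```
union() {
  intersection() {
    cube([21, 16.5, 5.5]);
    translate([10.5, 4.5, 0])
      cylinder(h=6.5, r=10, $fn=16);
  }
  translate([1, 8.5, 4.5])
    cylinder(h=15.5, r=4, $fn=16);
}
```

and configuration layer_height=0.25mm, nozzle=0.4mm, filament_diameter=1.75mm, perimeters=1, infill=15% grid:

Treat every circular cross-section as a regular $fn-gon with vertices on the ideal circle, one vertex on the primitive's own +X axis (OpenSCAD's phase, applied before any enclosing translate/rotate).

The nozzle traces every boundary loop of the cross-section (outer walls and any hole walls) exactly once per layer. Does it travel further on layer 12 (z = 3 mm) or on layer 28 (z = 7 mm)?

Layer 12 (z = 3): the 21×16.5 cube contributes its full rectangle (perimeter 75.00 mm); the r=10 cylinder at (10.5, 4.5) contributes a regular 16-gon of circumradius 10 (perimeter = 2·16·10.000·sin(180°/16) = 62.43 mm); Taking the intersection: the r=10 cylinder at (10.5, 4.5) partially overlaps the 21×16.5 cube; clipping to the common part keeps 238.83 mm² — boundary = 58.22 mm; the cylinder at (1, 8.5) is absent (z outside [4.5, 20]); Merging all regions: only that combined region is present, so the union is just that shape — boundary = 58.22 mm. So its perimeter = 58.22 mm. Layer 28 (z = 7): the cube is not intersected at this z (z outside [0, 5.5]); the cylinder at (10.5, 4.5) is absent (z outside [0, 6.5]); After intersecting: at least one operand is absent at this height, so nothing remains; the cylinder at (1, 8.5): section is a regular 16-gon, circumradius r=4 (perimeter = 2·16·4.000·sin(180°/16) = 24.97 mm); Combining (union): only the r=4 cylinder at (1, 8.5) is present, so the union is just that shape — boundary = 24.97 mm. So its perimeter = 24.97 mm. Layer 12 is larger (58.22 vs 24.97 mm).

layer 12 (z = 3 mm)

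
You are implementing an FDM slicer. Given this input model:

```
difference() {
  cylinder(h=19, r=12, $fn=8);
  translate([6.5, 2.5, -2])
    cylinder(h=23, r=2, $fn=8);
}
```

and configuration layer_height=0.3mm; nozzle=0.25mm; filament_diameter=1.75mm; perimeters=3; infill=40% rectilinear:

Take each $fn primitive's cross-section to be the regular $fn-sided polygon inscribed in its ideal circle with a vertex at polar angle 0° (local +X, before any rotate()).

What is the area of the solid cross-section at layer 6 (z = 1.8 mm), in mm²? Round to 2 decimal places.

At z = 1.8 mm: the cylinder: section is a regular 8-gon, circumradius r=12 (area = (8/2)·12.000²·sin(360°/8) = 407.29 mm²); the r=2 cylinder at (6.5, 2.5) contributes a regular 8-gon of circumradius 2 (area = (8/2)·2.000²·sin(360°/8) = 11.31 mm²); Subtracting the remaining from the first: starting from the r=12 cylinder (407.29 mm²), the r=2 cylinder at (6.5, 2.5) lies wholly inside it (removes its full 11.31 mm² and its 12.25 mm outline becomes a hole wall) — area = 395.98 mm². Overall, the cross-section is one region with 1 hole. Net area = 395.98 mm².

395.98 mm²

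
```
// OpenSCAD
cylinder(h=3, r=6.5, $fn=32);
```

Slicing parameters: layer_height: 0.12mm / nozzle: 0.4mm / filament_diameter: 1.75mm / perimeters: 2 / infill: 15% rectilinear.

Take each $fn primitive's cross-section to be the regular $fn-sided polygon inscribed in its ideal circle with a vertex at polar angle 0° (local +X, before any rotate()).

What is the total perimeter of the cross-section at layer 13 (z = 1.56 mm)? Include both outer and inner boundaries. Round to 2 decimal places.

40.78 mm

At z = 1.56 mm: the cylinder: section is a regular 32-gon, circumradius r=6.5 (perimeter = 2·32·6.500·sin(180°/32) = 40.78 mm). Overall, the cross-section is a single solid region. Total boundary length (outer) = 40.78 mm.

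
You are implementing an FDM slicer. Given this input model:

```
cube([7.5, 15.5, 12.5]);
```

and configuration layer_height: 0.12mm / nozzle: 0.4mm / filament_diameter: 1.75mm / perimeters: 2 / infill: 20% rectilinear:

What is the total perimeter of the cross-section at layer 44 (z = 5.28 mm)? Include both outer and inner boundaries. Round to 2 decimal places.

At z = 5.28 mm: the 7.5×15.5 cube contributes its full rectangle (perimeter 46.00 mm). Overall, the cross-section is a single solid region. Total boundary length (outer) = 46.00 mm.

46.00 mm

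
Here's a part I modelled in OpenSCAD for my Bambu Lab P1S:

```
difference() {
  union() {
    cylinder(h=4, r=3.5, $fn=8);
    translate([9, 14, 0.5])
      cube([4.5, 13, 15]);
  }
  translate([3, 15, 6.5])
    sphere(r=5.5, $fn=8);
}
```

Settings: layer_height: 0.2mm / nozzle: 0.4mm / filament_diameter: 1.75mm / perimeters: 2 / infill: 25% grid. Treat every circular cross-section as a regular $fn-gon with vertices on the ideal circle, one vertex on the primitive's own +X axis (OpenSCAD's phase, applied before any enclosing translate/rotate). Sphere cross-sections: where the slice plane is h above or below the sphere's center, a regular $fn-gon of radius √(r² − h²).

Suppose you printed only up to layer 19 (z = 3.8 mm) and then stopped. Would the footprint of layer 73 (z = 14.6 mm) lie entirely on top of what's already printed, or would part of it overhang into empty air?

entirely on top

Compare the two slices. At z = 3.8: the r=3.5 cylinder gives a regular 8-gon of circumradius 3.5 (constant along its height) (area = (8/2)·3.500²·sin(360°/8) = 34.65 mm²); the cube at (9, 14) (footprint 4.5×13) is included at this height (area 58.50 mm²); Merging all regions: the 2 present regions are separate (no shared area or edge), so areas and boundary lengths simply add and each stays a separate island — area = 93.15 mm²; the sphere at (3, 15): section is a regular 8-gon, circumradius = √(r²−h²) = √(5.5²−2.7²) = 4.792 (area = (8/2)·4.792²·sin(360°/8) = 64.94 mm²); Subtracting the remaining from the first: starting from that combined region (93.15 mm²), the r=5.5 sphere at (3, 15) misses the remaining region (no effect) — area = 93.15 mm². At z = 14.6: the cylinder is absent (z outside [0, 4]); the cube at (9, 14) is present — its section is the full 4.5×13 rectangle (area 58.50 mm²); Taking the union: only the 4.5×13 cube at (9, 14) is present, so the union is just that shape — area = 58.50 mm²; the sphere at (3, 15) does not reach this height (|z−center|=8.100 > r=5.5); Taking the first minus the rest: none of the subtracted shapes is present at this height, so that combined region is unchanged — area = 58.50 mm². Checking containment: the cross-section at z = 14.6 is a subset of the cross-section at z = 3.8.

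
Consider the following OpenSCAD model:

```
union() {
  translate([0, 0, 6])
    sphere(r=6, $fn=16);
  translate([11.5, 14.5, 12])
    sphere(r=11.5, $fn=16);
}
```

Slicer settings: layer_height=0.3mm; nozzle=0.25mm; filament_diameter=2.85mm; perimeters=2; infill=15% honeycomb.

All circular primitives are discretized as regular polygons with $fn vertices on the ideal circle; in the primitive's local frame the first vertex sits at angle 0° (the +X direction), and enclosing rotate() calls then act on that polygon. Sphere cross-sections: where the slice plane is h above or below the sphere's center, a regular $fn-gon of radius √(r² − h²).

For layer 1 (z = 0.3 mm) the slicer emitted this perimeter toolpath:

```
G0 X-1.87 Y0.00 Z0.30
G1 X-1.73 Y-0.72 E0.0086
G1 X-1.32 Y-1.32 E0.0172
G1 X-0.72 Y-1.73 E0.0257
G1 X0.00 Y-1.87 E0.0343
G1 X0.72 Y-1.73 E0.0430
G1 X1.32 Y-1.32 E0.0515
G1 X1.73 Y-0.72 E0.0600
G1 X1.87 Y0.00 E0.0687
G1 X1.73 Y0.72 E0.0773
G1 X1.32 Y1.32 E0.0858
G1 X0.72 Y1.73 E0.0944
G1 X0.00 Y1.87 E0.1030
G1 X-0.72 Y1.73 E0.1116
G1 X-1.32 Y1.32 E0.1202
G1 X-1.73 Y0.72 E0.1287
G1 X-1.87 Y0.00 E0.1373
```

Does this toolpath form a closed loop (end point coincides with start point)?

Start point (G0): (-1.87, 0.00). End point (last G1): the path returns to the start — closed.

yes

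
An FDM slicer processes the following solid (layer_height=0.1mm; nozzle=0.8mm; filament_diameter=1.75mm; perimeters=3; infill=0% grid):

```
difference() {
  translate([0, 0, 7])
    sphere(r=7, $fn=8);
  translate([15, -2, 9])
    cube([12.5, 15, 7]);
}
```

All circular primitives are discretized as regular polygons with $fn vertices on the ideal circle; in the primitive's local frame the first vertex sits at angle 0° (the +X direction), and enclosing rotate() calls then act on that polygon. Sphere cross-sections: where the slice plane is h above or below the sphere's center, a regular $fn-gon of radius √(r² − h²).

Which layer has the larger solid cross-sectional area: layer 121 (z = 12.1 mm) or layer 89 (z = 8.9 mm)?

layer 89 (z = 8.9 mm)

Layer 121 (z = 12.1): the r=7 sphere contributes a regular 8-gon of circumradius √(7²−5.1²) = 4.795 (area = (8/2)·4.795²·sin(360°/8) = 65.03 mm²); the cube at (15, -2) is present — its section is the full 12.5×15 rectangle (area 187.50 mm²); Taking the first minus the rest: starting from the r=7 sphere (65.03 mm²), the 12.5×15 cube at (15, -2) misses the remaining region (no effect) — area = 65.03 mm². So its area = 65.03 mm². Layer 89 (z = 8.9): the r=7 sphere slices to a regular 8-gon of circumradius 6.737 (√(r²−h²) with h=1.9 from center) (area = (8/2)·6.737²·sin(360°/8) = 128.38 mm²); the cube at (15, -2) does not reach this height (z outside [9, 16]); Taking the first minus the rest: none of the subtracted shapes is present at this height, so the r=7 sphere is unchanged — area = 128.38 mm². So its area = 128.38 mm². Layer 89 is larger (128.38 vs 65.03 mm²).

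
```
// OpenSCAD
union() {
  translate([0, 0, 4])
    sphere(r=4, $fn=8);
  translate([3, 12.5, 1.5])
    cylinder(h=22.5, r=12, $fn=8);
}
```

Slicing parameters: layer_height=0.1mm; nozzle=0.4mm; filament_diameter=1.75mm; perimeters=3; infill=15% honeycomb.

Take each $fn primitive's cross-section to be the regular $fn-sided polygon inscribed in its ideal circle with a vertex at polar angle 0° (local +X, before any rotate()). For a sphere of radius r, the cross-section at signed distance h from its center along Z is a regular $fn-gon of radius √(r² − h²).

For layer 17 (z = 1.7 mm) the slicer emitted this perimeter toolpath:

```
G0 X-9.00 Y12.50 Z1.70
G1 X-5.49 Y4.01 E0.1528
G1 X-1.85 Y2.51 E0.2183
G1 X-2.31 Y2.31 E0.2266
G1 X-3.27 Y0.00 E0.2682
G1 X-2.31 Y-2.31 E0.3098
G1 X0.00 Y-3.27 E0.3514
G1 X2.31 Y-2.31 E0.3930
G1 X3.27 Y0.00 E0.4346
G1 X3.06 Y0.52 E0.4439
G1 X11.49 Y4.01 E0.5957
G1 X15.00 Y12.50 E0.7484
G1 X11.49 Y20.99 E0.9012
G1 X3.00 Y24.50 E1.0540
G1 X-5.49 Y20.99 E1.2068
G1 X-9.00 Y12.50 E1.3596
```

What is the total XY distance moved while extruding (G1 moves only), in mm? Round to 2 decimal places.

81.75 mm

Sum the Euclidean lengths of each G1 segment: total = 81.75 mm.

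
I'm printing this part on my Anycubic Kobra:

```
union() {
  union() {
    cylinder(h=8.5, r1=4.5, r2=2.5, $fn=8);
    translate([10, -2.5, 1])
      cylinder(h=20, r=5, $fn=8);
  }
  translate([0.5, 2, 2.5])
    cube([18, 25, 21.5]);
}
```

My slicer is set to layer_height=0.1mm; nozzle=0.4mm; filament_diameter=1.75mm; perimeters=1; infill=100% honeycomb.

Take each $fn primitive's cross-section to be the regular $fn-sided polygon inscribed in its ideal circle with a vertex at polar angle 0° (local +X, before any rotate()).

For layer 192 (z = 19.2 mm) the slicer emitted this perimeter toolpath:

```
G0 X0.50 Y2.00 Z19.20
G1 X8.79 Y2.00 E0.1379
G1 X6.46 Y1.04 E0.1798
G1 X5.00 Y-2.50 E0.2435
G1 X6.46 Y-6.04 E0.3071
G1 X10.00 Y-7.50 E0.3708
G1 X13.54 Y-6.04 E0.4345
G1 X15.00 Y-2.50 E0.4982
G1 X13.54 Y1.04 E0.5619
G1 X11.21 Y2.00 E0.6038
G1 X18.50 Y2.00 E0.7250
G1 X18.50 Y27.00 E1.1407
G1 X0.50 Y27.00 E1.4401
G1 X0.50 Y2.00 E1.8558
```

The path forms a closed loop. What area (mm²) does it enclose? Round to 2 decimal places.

520.19 mm²

Apply the shoelace formula to the sequence of (X, Y) vertices; enclosed area = 520.19 mm².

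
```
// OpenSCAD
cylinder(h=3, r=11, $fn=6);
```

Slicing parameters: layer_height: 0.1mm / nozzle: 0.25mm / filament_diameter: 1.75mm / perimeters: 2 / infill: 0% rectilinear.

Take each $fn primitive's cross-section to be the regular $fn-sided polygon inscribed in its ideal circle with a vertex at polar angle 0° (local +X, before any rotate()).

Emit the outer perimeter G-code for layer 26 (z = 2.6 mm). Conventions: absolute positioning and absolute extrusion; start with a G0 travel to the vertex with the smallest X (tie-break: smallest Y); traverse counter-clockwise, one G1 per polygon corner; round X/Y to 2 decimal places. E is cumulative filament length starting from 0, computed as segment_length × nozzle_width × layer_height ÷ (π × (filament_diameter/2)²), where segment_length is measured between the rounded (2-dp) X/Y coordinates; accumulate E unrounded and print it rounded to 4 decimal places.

G0 X-11.00 Y0.00 Z2.60
G1 X-5.50 Y-9.53 E0.1144
G1 X5.50 Y-9.53 E0.2287
G1 X11.00 Y0.00 E0.3431
G1 X5.50 Y9.53 E0.4574
G1 X-5.50 Y9.53 E0.5718
G1 X-11.00 Y0.00 E0.6861

At z = 2.6 mm: the cylinder: section is a regular 6-gon, circumradius r=11. The outline is a single polygon with 6 vertices. Extrusion per mm of travel: 0.25 × 0.1 / (π × 0.875²) = 0.010394. Accumulating E over each segment gives final E = 0.6861.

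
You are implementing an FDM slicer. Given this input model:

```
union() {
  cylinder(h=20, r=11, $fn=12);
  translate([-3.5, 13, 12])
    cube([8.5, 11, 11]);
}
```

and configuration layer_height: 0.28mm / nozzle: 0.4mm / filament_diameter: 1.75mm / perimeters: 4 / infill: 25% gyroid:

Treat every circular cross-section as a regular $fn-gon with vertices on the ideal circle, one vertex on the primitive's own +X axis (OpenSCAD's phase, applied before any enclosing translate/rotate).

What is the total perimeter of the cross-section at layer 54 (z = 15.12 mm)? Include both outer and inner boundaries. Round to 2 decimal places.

107.33 mm

At z = 15.12 mm: the r=11 cylinder gives a regular 12-gon of circumradius 11 (constant along its height) (perimeter = 2·12·11.000·sin(180°/12) = 68.33 mm); the 8.5×11 cube at (-3.5, 13) contributes its full rectangle (perimeter 39.00 mm); Combining (union): the 2 present regions are separate (no shared area or edge), so areas and boundary lengths simply add and each stays a separate island — boundary = 107.33 mm. Overall, the cross-section has 2 separate islands. Total boundary length (outer) = 107.33 mm.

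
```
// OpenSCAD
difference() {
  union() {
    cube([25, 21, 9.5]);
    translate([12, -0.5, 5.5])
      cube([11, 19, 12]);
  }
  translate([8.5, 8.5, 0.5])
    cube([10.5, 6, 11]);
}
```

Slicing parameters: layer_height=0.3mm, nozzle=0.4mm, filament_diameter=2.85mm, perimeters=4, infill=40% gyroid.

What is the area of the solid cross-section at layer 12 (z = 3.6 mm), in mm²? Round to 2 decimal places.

At z = 3.6 mm: the cube is present — its section is the full 25×21 rectangle (area 525.00 mm²); the cube at (12, -0.5) is not intersected at this z (z outside [5.5, 17.5]); Merging all regions: only the 25×21 cube is present, so the union is just that shape — area = 525.00 mm²; the cube at (8.5, 8.5) (footprint 10.5×6) is included at this height (area 63.00 mm²); Subtracting the remaining from the first: starting from that combined region (525.00 mm²), the 10.5×6 cube at (8.5, 8.5) lies wholly inside it (removes its full 63.00 mm² and its 33.00 mm outline becomes a hole wall) — area = 462.00 mm². Overall, the cross-section is one region with 1 hole. Net area = 462.00 mm².

462.00 mm²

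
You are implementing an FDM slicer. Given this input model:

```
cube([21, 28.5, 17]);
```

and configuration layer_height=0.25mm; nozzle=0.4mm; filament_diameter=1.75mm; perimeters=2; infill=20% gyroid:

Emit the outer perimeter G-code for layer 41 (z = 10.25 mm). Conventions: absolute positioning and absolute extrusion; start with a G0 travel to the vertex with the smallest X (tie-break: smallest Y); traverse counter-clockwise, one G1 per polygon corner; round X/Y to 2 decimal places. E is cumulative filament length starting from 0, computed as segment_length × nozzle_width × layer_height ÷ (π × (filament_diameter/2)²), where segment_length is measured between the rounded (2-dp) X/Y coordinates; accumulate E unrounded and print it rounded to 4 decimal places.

At z = 10.25 mm: the cube (footprint 21×28.5) is included at this height. The outline is a single polygon with 4 vertices. Extrusion per mm of travel: 0.4 × 0.25 / (π × 0.875²) = 0.041575. Accumulating E over each segment gives final E = 4.1159.

G0 X0.00 Y0.00 Z10.25
G1 X21.00 Y0.00 E0.8731
G1 X21.00 Y28.50 E2.0580
G1 X0.00 Y28.50 E2.9310
G1 X0.00 Y0.00 E4.1159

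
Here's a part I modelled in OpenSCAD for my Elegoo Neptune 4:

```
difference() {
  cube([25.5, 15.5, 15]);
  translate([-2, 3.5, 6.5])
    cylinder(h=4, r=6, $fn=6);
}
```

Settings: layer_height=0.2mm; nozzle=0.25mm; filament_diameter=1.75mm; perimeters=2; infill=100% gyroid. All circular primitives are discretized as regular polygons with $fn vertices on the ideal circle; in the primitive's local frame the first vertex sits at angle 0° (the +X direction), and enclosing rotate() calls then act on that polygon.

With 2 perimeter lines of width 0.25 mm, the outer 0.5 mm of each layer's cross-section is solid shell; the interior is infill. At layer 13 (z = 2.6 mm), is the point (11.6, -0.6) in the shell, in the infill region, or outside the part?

outside

At z = 2.6 mm: the 25.5×15.5 cube contributes its full rectangle; the cylinder at (-2, 3.5) is not intersected at this z (z outside [6.5, 10.5]); After the difference (first − rest): none of the subtracted shapes is present at this height, so the 25.5×15.5 cube is unchanged — 1 connected region. Overall, the cross-section is a single solid region. The nearest boundary edge runs (0.00, 0.00)→(25.50, 0.00); distance from the point to it = 0.60 mm. The point is not inside any of the regions above, so it lies outside the cross-section (0.60 mm from the nearest boundary).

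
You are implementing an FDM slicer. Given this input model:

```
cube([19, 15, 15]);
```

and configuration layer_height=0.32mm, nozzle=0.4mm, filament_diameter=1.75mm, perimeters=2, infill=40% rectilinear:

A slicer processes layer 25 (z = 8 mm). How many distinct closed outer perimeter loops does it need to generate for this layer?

At z = 8 mm: the cube is present — its section is the full 19×15 rectangle. The result has 1 disconnected region.

1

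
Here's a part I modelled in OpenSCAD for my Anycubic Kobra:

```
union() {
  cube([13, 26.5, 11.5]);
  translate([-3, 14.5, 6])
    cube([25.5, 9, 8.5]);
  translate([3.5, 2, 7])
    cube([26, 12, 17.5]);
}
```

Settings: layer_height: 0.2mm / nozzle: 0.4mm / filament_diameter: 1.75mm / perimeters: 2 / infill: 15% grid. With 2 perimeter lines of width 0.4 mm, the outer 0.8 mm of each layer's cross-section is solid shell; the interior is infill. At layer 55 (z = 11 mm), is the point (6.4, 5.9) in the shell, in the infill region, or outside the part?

At z = 11 mm: the cube is present — its section is the full 13×26.5 rectangle; the 25.5×9 cube at (-3, 14.5) contributes its full rectangle; the cube at (3.5, 2) (footprint 26×12) is included at this height; Merging all regions: the regions partially overlap (shared area 231.00 mm²), so overlapping operands fuse into one piece — 1 connected region. Overall, the cross-section is a single solid region. The nearest boundary edge runs (13.00, 0.00)→(0.00, 0.00); distance from the point to it = 5.90 mm. The point is inside the cross-section and 5.90 mm from the nearest boundary — more than the 0.8 mm shell width (2 × 0.4), so it's in the infill interior.

infill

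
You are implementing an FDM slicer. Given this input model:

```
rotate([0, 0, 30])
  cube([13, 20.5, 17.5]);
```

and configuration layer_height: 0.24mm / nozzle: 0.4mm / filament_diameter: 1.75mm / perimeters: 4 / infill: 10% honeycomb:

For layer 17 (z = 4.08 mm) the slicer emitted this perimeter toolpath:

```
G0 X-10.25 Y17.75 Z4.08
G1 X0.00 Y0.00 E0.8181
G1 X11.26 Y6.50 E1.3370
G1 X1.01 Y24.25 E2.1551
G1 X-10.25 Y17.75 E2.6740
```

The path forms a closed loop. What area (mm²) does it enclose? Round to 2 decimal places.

Apply the shoelace formula to the sequence of (X, Y) vertices; enclosed area = 266.49 mm².

266.49 mm²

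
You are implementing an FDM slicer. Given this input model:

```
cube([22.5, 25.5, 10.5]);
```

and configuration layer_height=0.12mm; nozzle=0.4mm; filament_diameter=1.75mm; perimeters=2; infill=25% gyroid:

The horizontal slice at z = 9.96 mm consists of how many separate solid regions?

At z = 9.96 mm: the cube (footprint 22.5×25.5) is included at this height. The result has 1 disconnected region.

1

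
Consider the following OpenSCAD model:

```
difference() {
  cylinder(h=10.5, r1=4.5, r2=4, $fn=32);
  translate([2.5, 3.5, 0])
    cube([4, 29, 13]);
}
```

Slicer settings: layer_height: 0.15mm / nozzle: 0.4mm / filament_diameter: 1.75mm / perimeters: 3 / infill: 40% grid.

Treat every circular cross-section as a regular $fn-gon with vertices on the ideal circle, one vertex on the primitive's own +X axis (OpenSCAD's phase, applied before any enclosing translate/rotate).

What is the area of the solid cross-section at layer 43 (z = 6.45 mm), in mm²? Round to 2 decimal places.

At z = 6.45 mm: the cone: at t=0.614 of its height the radius interpolates to r₁+(r₂−r₁)t = 4.193, giving a regular 32-gon of that circumradius (area = (32/2)·4.193²·sin(360°/32) = 54.88 mm²); the cube at (2.5, 3.5) is present — its section is the full 4×29 rectangle (area 116.00 mm²); After the difference (first − rest): starting from the cone (54.88 mm²), the 4×29 cube at (2.5, 3.5) misses the remaining region (no effect) — area = 54.88 mm². Overall, the cross-section is a single solid region. Net area = 54.88 mm².

54.88 mm²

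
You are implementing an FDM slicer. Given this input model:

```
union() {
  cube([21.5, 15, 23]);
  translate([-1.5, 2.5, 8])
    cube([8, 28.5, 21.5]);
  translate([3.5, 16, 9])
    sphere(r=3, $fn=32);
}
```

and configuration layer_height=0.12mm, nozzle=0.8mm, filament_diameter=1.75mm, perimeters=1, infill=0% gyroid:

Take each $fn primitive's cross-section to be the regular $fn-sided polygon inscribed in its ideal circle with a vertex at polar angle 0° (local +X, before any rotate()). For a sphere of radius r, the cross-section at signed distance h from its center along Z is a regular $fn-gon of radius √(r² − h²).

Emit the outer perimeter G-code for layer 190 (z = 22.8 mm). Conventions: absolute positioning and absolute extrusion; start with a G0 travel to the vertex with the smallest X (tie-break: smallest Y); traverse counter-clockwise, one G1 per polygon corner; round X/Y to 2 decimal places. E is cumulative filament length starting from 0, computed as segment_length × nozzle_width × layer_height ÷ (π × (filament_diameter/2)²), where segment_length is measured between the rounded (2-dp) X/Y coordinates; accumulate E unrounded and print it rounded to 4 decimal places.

G0 X-1.50 Y2.50 Z22.80
G1 X0.00 Y2.50 E0.0599
G1 X0.00 Y0.00 E0.1596
G1 X21.50 Y0.00 E1.0178
G1 X21.50 Y15.00 E1.6164
G1 X6.50 Y15.00 E2.2151
G1 X6.50 Y31.00 E2.8537
G1 X-1.50 Y31.00 E3.1730
G1 X-1.50 Y2.50 E4.3105

At z = 22.8 mm: the 21.5×15 cube contributes its full rectangle; the cube at (-1.5, 2.5) (footprint 8×28.5) is included at this height; the sphere at (3.5, 16) is absent (|z−center|=13.800 > r=3); Merging all regions: the regions partially overlap (shared area 81.25 mm²), so overlapping operands fuse into one piece — 1 connected region. The outline is a single polygon with 8 vertices. Extrusion per mm of travel: 0.8 × 0.12 / (π × 0.875²) = 0.039912. Accumulating E over each segment gives final E = 4.3105.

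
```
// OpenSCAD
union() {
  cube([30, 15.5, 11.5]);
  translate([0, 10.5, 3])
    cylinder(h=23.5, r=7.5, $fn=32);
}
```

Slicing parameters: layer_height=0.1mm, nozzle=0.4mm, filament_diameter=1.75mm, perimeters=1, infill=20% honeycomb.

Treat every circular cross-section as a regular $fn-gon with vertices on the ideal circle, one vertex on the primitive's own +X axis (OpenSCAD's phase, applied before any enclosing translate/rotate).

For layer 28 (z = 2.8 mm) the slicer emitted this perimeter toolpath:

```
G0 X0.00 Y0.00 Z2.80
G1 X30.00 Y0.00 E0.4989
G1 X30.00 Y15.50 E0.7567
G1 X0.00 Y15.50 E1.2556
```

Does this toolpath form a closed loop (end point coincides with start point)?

no

Start point (G0): (0.00, 0.00). End point (last G1): the path does not return to the start — open.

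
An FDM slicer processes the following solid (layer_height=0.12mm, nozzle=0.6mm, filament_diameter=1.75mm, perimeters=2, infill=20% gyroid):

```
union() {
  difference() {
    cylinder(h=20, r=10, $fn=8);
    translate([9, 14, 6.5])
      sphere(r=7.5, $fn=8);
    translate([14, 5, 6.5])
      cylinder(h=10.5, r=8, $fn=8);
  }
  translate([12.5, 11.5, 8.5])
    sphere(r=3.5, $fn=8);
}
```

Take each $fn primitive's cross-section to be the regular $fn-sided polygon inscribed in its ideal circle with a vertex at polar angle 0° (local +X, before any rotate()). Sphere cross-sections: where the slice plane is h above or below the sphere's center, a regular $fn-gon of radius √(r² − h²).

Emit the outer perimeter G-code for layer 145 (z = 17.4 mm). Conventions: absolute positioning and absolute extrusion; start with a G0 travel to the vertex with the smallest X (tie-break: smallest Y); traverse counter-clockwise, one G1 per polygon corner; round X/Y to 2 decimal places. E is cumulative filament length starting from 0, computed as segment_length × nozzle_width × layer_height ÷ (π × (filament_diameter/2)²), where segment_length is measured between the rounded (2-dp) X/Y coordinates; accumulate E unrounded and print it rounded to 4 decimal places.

G0 X-10.00 Y0.00 Z17.40
G1 X-7.07 Y-7.07 E0.2291
G1 X0.00 Y-10.00 E0.4582
G1 X7.07 Y-7.07 E0.6873
G1 X10.00 Y0.00 E0.9164
G1 X7.07 Y7.07 E1.1454
G1 X0.00 Y10.00 E1.3745
G1 X-7.07 Y7.07 E1.6036
G1 X-10.00 Y0.00 E1.8327

At z = 17.4 mm: the r=10 cylinder gives a regular 8-gon of circumradius 10 (constant along its height); the sphere at (9, 14) is not intersected at this z (|z−center|=10.900 > r=7.5); the cylinder at (14, 5) is not intersected at this z (z outside [6.5, 17]); After the difference (first − rest): none of the subtracted shapes is present at this height, so the r=10 cylinder is unchanged — 1 connected region; the sphere at (12.5, 11.5) does not reach this height (|z−center|=8.900 > r=3.5); Merging all regions: only that combined region is present, so the union is just that shape — 1 connected region. The outline is a single polygon with 8 vertices. Extrusion per mm of travel: 0.6 × 0.12 / (π × 0.875²) = 0.029934. Accumulating E over each segment gives final E = 1.8327.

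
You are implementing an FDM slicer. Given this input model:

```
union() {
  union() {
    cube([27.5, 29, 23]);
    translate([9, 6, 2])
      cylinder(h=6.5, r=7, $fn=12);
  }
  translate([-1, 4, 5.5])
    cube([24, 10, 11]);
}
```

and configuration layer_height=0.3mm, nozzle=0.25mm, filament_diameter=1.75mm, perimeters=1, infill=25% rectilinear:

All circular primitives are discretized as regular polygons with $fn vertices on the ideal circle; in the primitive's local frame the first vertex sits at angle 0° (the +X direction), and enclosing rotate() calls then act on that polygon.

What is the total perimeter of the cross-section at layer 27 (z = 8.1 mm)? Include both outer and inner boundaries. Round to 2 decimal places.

At z = 8.1 mm: the cube (footprint 27.5×29) is included at this height (perimeter 113.00 mm); the r=7 cylinder at (9, 6) contributes a regular 12-gon of circumradius 7 (perimeter = 2·12·7.000·sin(180°/12) = 43.48 mm); Taking the union: the regions partially overlap (shared area 143.28 mm²), so the edge portions inside another operand are dropped and the merged outline is re-measured after clipping — boundary = 113.30 mm; the 24×10 cube at (-1, 4) contributes its full rectangle (perimeter 68.00 mm); Taking the union: the regions partially overlap (shared area 230.00 mm²), so the edge portions inside another operand are dropped and the merged outline is re-measured after clipping — boundary = 115.30 mm. Overall, the cross-section is a single solid region. Total boundary length (outer) = 115.30 mm.

115.30 mm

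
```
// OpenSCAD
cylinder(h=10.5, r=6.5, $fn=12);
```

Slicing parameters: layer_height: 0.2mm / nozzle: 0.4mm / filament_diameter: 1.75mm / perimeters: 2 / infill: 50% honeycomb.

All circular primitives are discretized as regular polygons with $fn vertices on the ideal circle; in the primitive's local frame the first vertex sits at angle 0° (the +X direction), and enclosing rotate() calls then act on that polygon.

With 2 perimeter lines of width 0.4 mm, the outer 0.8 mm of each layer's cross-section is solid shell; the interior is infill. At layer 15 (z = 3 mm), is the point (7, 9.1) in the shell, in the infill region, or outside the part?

At z = 3 mm: the cylinder: section is a regular 12-gon, circumradius r=6.5. Overall, the cross-section is a single solid region. The nearest boundary edge runs (5.63, 3.25)→(3.25, 5.63); distance from the point to it = 5.11 mm. The point is not inside any of the regions above, so it lies outside the cross-section (5.11 mm from the nearest boundary).

outside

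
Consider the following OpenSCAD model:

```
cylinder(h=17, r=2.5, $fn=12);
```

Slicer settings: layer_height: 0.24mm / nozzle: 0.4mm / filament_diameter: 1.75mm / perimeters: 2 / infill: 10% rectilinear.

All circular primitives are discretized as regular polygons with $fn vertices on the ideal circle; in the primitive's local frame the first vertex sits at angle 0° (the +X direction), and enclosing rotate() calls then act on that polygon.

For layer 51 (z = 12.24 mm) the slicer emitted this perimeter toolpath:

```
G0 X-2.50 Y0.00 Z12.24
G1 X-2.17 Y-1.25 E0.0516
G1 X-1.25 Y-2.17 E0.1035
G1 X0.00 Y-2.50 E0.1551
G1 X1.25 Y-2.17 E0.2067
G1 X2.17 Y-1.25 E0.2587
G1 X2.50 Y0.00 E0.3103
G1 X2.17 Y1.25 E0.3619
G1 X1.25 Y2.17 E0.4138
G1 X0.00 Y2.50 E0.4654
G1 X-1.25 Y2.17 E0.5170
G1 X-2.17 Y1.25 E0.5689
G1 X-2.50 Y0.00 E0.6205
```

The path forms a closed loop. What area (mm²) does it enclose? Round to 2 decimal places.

18.79 mm²

Apply the shoelace formula to the sequence of (X, Y) vertices; enclosed area = 18.79 mm².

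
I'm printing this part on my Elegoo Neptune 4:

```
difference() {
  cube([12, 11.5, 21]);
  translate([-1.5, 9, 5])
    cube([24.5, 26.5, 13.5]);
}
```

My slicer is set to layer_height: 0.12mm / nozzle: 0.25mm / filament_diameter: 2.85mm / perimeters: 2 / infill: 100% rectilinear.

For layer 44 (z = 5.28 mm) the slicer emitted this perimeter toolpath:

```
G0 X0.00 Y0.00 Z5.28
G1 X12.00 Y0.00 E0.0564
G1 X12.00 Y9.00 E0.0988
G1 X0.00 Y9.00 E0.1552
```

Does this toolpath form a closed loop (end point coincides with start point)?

no

Start point (G0): (0.00, 0.00). End point (last G1): the path does not return to the start — open.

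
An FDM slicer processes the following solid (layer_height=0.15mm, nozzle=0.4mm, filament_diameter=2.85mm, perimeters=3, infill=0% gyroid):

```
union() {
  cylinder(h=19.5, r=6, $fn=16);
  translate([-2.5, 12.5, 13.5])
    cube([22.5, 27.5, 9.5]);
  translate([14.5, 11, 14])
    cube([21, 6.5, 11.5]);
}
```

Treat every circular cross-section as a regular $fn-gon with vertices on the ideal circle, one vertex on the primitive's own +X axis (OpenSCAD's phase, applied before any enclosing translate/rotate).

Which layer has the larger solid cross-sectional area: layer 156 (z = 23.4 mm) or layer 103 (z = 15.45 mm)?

layer 103 (z = 15.45 mm)

Layer 156 (z = 23.4): the cylinder does not reach this height (z outside [0, 19.5]); the cube at (-2.5, 12.5) does not reach this height (z outside [13.5, 23]); the cube at (14.5, 11) is present — its section is the full 21×6.5 rectangle (area 136.50 mm²); Taking the union: only the 21×6.5 cube at (14.5, 11) is present, so the union is just that shape — area = 136.50 mm². So its area = 136.50 mm². Layer 103 (z = 15.45): the r=6 cylinder gives a regular 16-gon of circumradius 6 (constant along its height) (area = (16/2)·6.000²·sin(360°/16) = 110.21 mm²); the 22.5×27.5 cube at (-2.5, 12.5) contributes its full rectangle (area 618.75 mm²); the 21×6.5 cube at (14.5, 11) contributes its full rectangle (area 136.50 mm²); Merging all regions: the regions partially overlap — summed areas 865.46 mm² minus the doubly-counted overlap 27.50 mm² gives 837.96 mm² — area = 837.96 mm². So its area = 837.96 mm². Layer 103 is larger (837.96 vs 136.50 mm²).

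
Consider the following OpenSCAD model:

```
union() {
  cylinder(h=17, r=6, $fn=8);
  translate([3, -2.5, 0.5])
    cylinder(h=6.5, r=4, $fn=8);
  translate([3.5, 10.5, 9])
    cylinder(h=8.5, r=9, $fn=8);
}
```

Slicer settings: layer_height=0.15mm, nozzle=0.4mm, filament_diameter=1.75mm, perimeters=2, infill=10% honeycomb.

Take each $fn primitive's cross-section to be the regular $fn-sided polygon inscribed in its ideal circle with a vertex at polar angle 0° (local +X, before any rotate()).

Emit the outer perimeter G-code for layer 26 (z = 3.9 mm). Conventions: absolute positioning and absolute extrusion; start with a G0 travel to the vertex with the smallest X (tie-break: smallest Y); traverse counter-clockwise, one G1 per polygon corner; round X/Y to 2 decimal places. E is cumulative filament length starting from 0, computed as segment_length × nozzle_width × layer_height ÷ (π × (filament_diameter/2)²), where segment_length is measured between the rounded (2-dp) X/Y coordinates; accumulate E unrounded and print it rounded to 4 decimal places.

At z = 3.9 mm: the r=6 cylinder gives a regular 8-gon of circumradius 6 (constant along its height); the r=4 cylinder at (3, -2.5) gives a regular 8-gon of circumradius 4 (constant along its height); the cylinder at (3.5, 10.5) is absent (z outside [9, 17.5]); Combining (union): the regions partially overlap (shared area 32.72 mm²), so overlapping operands fuse into one piece — 1 connected region. The outline is a single polygon with 12 vertices. Extrusion per mm of travel: 0.4 × 0.15 / (π × 0.875²) = 0.024945. Accumulating E over each segment gives final E = 0.9884.

G0 X-6.00 Y0.00 Z3.90
G1 X-4.24 Y-4.24 E0.1145
G1 X0.00 Y-6.00 E0.2290
G1 X0.90 Y-5.63 E0.2533
G1 X3.00 Y-6.50 E0.3100
G1 X5.83 Y-5.33 E0.3864
G1 X7.00 Y-2.50 E0.4628
G1 X5.98 Y-0.04 E0.5292
G1 X6.00 Y0.00 E0.5303
G1 X4.24 Y4.24 E0.6449
G1 X0.00 Y6.00 E0.7594
G1 X-4.24 Y4.24 E0.8739
G1 X-6.00 Y0.00 E0.9884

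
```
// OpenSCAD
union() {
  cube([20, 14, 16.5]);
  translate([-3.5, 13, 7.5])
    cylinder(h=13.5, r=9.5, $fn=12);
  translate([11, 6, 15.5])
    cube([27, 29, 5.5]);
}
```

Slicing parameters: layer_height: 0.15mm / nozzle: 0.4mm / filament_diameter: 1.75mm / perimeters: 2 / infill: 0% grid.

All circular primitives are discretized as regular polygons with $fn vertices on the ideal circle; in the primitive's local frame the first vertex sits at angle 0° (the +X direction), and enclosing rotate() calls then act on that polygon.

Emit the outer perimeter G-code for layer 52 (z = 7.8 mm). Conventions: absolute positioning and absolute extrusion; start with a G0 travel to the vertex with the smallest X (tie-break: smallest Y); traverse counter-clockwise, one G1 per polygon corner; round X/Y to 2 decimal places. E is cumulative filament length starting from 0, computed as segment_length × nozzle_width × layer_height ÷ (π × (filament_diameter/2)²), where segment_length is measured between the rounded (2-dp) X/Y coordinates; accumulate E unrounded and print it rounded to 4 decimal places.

G0 X-13.00 Y13.00 Z7.80
G1 X-11.73 Y8.25 E0.1227
G1 X-8.25 Y4.77 E0.2454
G1 X-3.50 Y3.50 E0.3681
G1 X0.00 Y4.44 E0.4585
G1 X0.00 Y0.00 E0.5692
G1 X20.00 Y0.00 E1.0681
G1 X20.00 Y14.00 E1.4174
G1 X5.73 Y14.00 E1.7733
G1 X4.73 Y17.75 E1.8701
G1 X1.25 Y21.23 E1.9929
G1 X-3.50 Y22.50 E2.1156
G1 X-8.25 Y21.23 E2.2382
G1 X-11.73 Y17.75 E2.3610
G1 X-13.00 Y13.00 E2.4836

At z = 7.8 mm: the cube is present — its section is the full 20×14 rectangle; the r=9.5 cylinder at (-3.5, 13) gives a regular 12-gon of circumradius 9.5 (constant along its height); the cube at (11, 6) is absent (z outside [15.5, 21]); Merging all regions: the regions partially overlap (shared area 41.94 mm²), so overlapping operands fuse into one piece — 1 connected region. The outline is a single polygon with 14 vertices. Extrusion per mm of travel: 0.4 × 0.15 / (π × 0.875²) = 0.024945. Accumulating E over each segment gives final E = 2.4836.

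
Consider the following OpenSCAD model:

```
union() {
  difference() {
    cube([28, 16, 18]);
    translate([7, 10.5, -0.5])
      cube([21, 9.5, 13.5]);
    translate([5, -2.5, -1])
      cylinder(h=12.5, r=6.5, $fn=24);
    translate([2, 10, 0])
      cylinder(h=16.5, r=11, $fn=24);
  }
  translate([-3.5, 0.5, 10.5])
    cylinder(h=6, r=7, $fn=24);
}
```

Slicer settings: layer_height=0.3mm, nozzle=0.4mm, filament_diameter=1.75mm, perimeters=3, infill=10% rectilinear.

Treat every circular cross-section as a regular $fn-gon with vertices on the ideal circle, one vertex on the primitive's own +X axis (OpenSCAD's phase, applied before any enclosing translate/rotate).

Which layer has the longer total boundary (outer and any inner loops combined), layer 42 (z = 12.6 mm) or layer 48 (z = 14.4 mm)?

Layer 42 (z = 12.6): the cube is present — its section is the full 28×16 rectangle (perimeter 88.00 mm); the cube at (7, 10.5) (footprint 21×9.5) is included at this height (perimeter 61.00 mm); the cylinder at (5, -2.5) is not intersected at this z (z outside [-1, 11.5]); the r=11 cylinder at (2, 10) contributes a regular 24-gon of circumradius 11 (perimeter = 2·24·11.000·sin(180°/24) = 68.92 mm); After the difference (first − rest): starting from the 28×16 cube, the 21×9.5 cube at (7, 10.5) partially overlaps it — only the 115.50 mm² overlap (of its 199.50 mm²) is removed, clipping the outline; the r=11 cylinder at (2, 10) partially overlaps it — only the 156.15 mm² overlap (of its 375.81 mm²) is removed, clipping the outline — boundary = 60.44 mm; the r=7 cylinder at (-3.5, 0.5) contributes a regular 24-gon of circumradius 7 (perimeter = 2·24·7.000·sin(180°/24) = 43.86 mm); Merging all regions: the 2 present regions are separate (no shared area or edge), so areas and boundary lengths simply add and each stays a separate island — boundary = 104.29 mm. So its perimeter = 104.29 mm. Layer 48 (z = 14.4): the cube (footprint 28×16) is included at this height (perimeter 88.00 mm); the cube at (7, 10.5) is absent (z outside [-0.5, 13]); the cylinder at (5, -2.5) is not intersected at this z (z outside [-1, 11.5]); the r=11 cylinder at (2, 10) contributes a regular 24-gon of circumradius 11 (perimeter = 2·24·11.000·sin(180°/24) = 68.92 mm); Taking the first minus the rest: starting from the 28×16 cube, the r=11 cylinder at (2, 10) partially overlaps it — only the 185.35 mm² overlap (of its 375.81 mm²) is removed, clipping the outline — boundary = 73.60 mm; the r=7 cylinder at (-3.5, 0.5) gives a regular 24-gon of circumradius 7 (constant along its height) (perimeter = 2·24·7.000·sin(180°/24) = 43.86 mm); Taking the union: the 2 present regions are separate (no shared area or edge), so areas and boundary lengths simply add and each stays a separate island — boundary = 117.46 mm. So its perimeter = 117.46 mm. Layer 48 is larger (117.46 vs 104.29 mm).

layer 48 (z = 14.4 mm)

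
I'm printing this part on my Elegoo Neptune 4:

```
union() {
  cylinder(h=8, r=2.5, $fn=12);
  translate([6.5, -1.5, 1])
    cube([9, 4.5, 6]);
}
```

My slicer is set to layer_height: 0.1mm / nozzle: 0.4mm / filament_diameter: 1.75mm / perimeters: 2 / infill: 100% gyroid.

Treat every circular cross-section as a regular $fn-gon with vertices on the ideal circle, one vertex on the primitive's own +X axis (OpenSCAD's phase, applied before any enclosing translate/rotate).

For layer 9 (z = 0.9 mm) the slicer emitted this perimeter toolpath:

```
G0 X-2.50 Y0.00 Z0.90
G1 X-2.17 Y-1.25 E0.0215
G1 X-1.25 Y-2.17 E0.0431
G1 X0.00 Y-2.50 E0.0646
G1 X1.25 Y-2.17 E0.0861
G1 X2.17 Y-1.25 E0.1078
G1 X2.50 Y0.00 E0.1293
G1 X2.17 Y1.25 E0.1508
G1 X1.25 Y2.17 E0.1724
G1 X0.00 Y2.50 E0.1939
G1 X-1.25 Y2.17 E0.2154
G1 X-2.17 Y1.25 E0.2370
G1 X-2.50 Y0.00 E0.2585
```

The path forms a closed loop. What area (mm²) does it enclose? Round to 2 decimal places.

Apply the shoelace formula to the sequence of (X, Y) vertices; enclosed area = 18.79 mm².

18.79 mm²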